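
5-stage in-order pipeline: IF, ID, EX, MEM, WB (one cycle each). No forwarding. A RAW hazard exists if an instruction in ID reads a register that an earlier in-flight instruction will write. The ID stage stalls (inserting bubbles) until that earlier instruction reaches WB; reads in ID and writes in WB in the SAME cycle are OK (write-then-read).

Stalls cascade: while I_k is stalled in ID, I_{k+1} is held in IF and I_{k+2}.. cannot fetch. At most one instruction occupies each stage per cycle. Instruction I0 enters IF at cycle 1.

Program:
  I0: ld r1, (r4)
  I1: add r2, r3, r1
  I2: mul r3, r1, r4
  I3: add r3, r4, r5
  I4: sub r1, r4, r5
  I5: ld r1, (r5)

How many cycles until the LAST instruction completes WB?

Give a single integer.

Answer: 12

Derivation:
I0 ld r1 <- r4: IF@1 ID@2 stall=0 (-) EX@3 MEM@4 WB@5
I1 add r2 <- r3,r1: IF@2 ID@3 stall=2 (RAW on I0.r1 (WB@5)) EX@6 MEM@7 WB@8
I2 mul r3 <- r1,r4: IF@3 ID@6 stall=0 (-) EX@7 MEM@8 WB@9
I3 add r3 <- r4,r5: IF@6 ID@7 stall=0 (-) EX@8 MEM@9 WB@10
I4 sub r1 <- r4,r5: IF@7 ID@8 stall=0 (-) EX@9 MEM@10 WB@11
I5 ld r1 <- r5: IF@8 ID@9 stall=0 (-) EX@10 MEM@11 WB@12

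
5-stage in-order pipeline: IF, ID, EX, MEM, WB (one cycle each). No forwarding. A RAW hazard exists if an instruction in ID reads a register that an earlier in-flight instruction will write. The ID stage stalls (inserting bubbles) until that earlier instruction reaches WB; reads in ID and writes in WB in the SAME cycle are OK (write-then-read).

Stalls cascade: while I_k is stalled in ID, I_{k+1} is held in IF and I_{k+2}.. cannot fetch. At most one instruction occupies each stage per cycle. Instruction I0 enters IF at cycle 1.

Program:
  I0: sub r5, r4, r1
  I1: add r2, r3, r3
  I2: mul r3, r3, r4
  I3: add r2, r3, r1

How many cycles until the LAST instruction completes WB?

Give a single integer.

I0 sub r5 <- r4,r1: IF@1 ID@2 stall=0 (-) EX@3 MEM@4 WB@5
I1 add r2 <- r3,r3: IF@2 ID@3 stall=0 (-) EX@4 MEM@5 WB@6
I2 mul r3 <- r3,r4: IF@3 ID@4 stall=0 (-) EX@5 MEM@6 WB@7
I3 add r2 <- r3,r1: IF@4 ID@5 stall=2 (RAW on I2.r3 (WB@7)) EX@8 MEM@9 WB@10

Answer: 10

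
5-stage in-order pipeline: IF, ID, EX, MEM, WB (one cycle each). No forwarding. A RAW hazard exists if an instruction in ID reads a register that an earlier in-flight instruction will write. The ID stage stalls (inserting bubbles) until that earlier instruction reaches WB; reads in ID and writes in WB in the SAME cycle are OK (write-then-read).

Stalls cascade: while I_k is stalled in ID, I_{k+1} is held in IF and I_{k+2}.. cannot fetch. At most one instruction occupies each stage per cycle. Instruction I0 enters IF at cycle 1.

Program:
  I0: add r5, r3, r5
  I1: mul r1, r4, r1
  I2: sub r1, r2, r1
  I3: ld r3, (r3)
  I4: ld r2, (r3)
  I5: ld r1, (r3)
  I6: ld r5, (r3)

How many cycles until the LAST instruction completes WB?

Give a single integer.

Answer: 15

Derivation:
I0 add r5 <- r3,r5: IF@1 ID@2 stall=0 (-) EX@3 MEM@4 WB@5
I1 mul r1 <- r4,r1: IF@2 ID@3 stall=0 (-) EX@4 MEM@5 WB@6
I2 sub r1 <- r2,r1: IF@3 ID@4 stall=2 (RAW on I1.r1 (WB@6)) EX@7 MEM@8 WB@9
I3 ld r3 <- r3: IF@4 ID@7 stall=0 (-) EX@8 MEM@9 WB@10
I4 ld r2 <- r3: IF@7 ID@8 stall=2 (RAW on I3.r3 (WB@10)) EX@11 MEM@12 WB@13
I5 ld r1 <- r3: IF@8 ID@11 stall=0 (-) EX@12 MEM@13 WB@14
I6 ld r5 <- r3: IF@11 ID@12 stall=0 (-) EX@13 MEM@14 WB@15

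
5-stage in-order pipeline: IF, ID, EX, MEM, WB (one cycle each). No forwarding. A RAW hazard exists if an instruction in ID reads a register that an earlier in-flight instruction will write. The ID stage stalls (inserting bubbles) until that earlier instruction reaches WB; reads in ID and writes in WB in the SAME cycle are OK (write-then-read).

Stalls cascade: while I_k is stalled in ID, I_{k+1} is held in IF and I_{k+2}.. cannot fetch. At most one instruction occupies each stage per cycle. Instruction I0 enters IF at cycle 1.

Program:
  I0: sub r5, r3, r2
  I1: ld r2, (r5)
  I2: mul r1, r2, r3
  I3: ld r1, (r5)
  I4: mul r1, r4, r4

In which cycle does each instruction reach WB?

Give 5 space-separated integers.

Answer: 5 8 11 12 13

Derivation:
I0 sub r5 <- r3,r2: IF@1 ID@2 stall=0 (-) EX@3 MEM@4 WB@5
I1 ld r2 <- r5: IF@2 ID@3 stall=2 (RAW on I0.r5 (WB@5)) EX@6 MEM@7 WB@8
I2 mul r1 <- r2,r3: IF@3 ID@6 stall=2 (RAW on I1.r2 (WB@8)) EX@9 MEM@10 WB@11
I3 ld r1 <- r5: IF@6 ID@9 stall=0 (-) EX@10 MEM@11 WB@12
I4 mul r1 <- r4,r4: IF@9 ID@10 stall=0 (-) EX@11 MEM@12 WB@13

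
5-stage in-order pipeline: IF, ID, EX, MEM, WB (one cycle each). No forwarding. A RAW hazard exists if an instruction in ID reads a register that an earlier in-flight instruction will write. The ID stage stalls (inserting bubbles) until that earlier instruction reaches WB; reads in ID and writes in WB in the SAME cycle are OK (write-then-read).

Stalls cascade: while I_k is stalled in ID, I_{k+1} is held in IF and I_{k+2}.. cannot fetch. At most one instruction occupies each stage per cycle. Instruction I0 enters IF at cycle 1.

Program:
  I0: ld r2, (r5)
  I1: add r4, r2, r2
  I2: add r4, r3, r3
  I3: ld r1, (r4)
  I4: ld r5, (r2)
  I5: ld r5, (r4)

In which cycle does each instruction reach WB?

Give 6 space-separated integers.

Answer: 5 8 9 12 13 14

Derivation:
I0 ld r2 <- r5: IF@1 ID@2 stall=0 (-) EX@3 MEM@4 WB@5
I1 add r4 <- r2,r2: IF@2 ID@3 stall=2 (RAW on I0.r2 (WB@5)) EX@6 MEM@7 WB@8
I2 add r4 <- r3,r3: IF@3 ID@6 stall=0 (-) EX@7 MEM@8 WB@9
I3 ld r1 <- r4: IF@6 ID@7 stall=2 (RAW on I2.r4 (WB@9)) EX@10 MEM@11 WB@12
I4 ld r5 <- r2: IF@7 ID@10 stall=0 (-) EX@11 MEM@12 WB@13
I5 ld r5 <- r4: IF@10 ID@11 stall=0 (-) EX@12 MEM@13 WB@14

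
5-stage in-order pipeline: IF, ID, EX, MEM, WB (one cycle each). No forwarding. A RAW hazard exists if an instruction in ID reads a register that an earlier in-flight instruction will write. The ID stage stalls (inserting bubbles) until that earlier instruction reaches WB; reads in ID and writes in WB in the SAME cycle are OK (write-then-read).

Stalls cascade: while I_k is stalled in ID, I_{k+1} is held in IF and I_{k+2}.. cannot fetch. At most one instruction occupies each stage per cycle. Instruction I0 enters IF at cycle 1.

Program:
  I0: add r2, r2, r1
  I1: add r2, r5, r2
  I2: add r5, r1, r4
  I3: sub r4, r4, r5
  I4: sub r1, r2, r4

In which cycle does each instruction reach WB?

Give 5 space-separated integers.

Answer: 5 8 9 12 15

Derivation:
I0 add r2 <- r2,r1: IF@1 ID@2 stall=0 (-) EX@3 MEM@4 WB@5
I1 add r2 <- r5,r2: IF@2 ID@3 stall=2 (RAW on I0.r2 (WB@5)) EX@6 MEM@7 WB@8
I2 add r5 <- r1,r4: IF@3 ID@6 stall=0 (-) EX@7 MEM@8 WB@9
I3 sub r4 <- r4,r5: IF@6 ID@7 stall=2 (RAW on I2.r5 (WB@9)) EX@10 MEM@11 WB@12
I4 sub r1 <- r2,r4: IF@7 ID@10 stall=2 (RAW on I3.r4 (WB@12)) EX@13 MEM@14 WB@15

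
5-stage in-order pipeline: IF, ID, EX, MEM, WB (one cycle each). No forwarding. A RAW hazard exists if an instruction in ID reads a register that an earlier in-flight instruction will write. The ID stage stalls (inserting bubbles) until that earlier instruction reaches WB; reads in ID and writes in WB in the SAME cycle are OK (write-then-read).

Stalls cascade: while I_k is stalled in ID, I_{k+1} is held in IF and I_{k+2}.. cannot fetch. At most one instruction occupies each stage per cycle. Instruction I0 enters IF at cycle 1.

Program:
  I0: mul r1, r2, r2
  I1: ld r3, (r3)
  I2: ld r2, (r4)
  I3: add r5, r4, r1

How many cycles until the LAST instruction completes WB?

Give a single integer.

Answer: 8

Derivation:
I0 mul r1 <- r2,r2: IF@1 ID@2 stall=0 (-) EX@3 MEM@4 WB@5
I1 ld r3 <- r3: IF@2 ID@3 stall=0 (-) EX@4 MEM@5 WB@6
I2 ld r2 <- r4: IF@3 ID@4 stall=0 (-) EX@5 MEM@6 WB@7
I3 add r5 <- r4,r1: IF@4 ID@5 stall=0 (-) EX@6 MEM@7 WB@8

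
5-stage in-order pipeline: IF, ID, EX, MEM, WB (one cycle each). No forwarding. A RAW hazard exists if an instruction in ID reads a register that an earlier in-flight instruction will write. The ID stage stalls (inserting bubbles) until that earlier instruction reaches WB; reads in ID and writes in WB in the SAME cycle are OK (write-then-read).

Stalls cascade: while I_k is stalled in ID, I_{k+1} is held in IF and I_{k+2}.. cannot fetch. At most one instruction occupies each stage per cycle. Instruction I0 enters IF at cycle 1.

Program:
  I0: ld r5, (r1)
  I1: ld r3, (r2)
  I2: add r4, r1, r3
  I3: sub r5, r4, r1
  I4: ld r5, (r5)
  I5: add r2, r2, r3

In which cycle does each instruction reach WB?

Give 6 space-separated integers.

I0 ld r5 <- r1: IF@1 ID@2 stall=0 (-) EX@3 MEM@4 WB@5
I1 ld r3 <- r2: IF@2 ID@3 stall=0 (-) EX@4 MEM@5 WB@6
I2 add r4 <- r1,r3: IF@3 ID@4 stall=2 (RAW on I1.r3 (WB@6)) EX@7 MEM@8 WB@9
I3 sub r5 <- r4,r1: IF@4 ID@7 stall=2 (RAW on I2.r4 (WB@9)) EX@10 MEM@11 WB@12
I4 ld r5 <- r5: IF@7 ID@10 stall=2 (RAW on I3.r5 (WB@12)) EX@13 MEM@14 WB@15
I5 add r2 <- r2,r3: IF@10 ID@13 stall=0 (-) EX@14 MEM@15 WB@16

Answer: 5 6 9 12 15 16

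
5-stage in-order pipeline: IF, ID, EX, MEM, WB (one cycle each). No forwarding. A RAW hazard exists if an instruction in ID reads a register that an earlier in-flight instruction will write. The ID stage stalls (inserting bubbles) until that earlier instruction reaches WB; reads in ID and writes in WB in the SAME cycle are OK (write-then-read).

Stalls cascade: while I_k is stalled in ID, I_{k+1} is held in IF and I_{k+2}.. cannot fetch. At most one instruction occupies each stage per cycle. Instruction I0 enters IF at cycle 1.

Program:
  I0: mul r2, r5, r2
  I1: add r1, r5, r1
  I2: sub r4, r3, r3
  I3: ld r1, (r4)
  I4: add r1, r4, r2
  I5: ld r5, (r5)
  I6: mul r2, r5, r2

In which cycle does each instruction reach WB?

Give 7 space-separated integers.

Answer: 5 6 7 10 11 12 15

Derivation:
I0 mul r2 <- r5,r2: IF@1 ID@2 stall=0 (-) EX@3 MEM@4 WB@5
I1 add r1 <- r5,r1: IF@2 ID@3 stall=0 (-) EX@4 MEM@5 WB@6
I2 sub r4 <- r3,r3: IF@3 ID@4 stall=0 (-) EX@5 MEM@6 WB@7
I3 ld r1 <- r4: IF@4 ID@5 stall=2 (RAW on I2.r4 (WB@7)) EX@8 MEM@9 WB@10
I4 add r1 <- r4,r2: IF@5 ID@8 stall=0 (-) EX@9 MEM@10 WB@11
I5 ld r5 <- r5: IF@8 ID@9 stall=0 (-) EX@10 MEM@11 WB@12
I6 mul r2 <- r5,r2: IF@9 ID@10 stall=2 (RAW on I5.r5 (WB@12)) EX@13 MEM@14 WB@15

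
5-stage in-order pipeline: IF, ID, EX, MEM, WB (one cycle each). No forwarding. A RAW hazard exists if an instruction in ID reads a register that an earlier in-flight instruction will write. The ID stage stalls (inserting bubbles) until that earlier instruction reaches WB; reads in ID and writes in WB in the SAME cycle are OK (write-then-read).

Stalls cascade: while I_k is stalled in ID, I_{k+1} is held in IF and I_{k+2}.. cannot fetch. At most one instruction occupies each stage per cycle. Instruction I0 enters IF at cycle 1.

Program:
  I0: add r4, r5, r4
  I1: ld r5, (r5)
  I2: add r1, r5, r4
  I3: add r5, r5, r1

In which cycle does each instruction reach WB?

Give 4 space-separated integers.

Answer: 5 6 9 12

Derivation:
I0 add r4 <- r5,r4: IF@1 ID@2 stall=0 (-) EX@3 MEM@4 WB@5
I1 ld r5 <- r5: IF@2 ID@3 stall=0 (-) EX@4 MEM@5 WB@6
I2 add r1 <- r5,r4: IF@3 ID@4 stall=2 (RAW on I1.r5 (WB@6)) EX@7 MEM@8 WB@9
I3 add r5 <- r5,r1: IF@4 ID@7 stall=2 (RAW on I2.r1 (WB@9)) EX@10 MEM@11 WB@12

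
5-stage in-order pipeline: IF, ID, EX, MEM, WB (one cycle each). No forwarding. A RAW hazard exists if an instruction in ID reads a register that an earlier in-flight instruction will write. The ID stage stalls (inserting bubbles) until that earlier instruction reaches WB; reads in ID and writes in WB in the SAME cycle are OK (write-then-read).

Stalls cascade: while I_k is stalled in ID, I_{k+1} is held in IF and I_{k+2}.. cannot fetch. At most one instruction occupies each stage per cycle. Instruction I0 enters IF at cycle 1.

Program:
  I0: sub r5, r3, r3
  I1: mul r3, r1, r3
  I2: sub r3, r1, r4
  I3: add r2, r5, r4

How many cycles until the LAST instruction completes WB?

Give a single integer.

Answer: 8

Derivation:
I0 sub r5 <- r3,r3: IF@1 ID@2 stall=0 (-) EX@3 MEM@4 WB@5
I1 mul r3 <- r1,r3: IF@2 ID@3 stall=0 (-) EX@4 MEM@5 WB@6
I2 sub r3 <- r1,r4: IF@3 ID@4 stall=0 (-) EX@5 MEM@6 WB@7
I3 add r2 <- r5,r4: IF@4 ID@5 stall=0 (-) EX@6 MEM@7 WB@8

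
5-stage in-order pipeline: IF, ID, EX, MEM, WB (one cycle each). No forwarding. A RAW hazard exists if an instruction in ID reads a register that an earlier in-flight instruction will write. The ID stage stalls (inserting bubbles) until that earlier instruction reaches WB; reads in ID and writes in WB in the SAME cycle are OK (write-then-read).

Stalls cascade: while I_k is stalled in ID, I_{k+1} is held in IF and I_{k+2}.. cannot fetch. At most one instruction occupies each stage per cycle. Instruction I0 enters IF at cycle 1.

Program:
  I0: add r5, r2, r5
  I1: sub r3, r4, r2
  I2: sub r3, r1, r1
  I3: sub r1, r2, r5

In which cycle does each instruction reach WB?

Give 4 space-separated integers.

I0 add r5 <- r2,r5: IF@1 ID@2 stall=0 (-) EX@3 MEM@4 WB@5
I1 sub r3 <- r4,r2: IF@2 ID@3 stall=0 (-) EX@4 MEM@5 WB@6
I2 sub r3 <- r1,r1: IF@3 ID@4 stall=0 (-) EX@5 MEM@6 WB@7
I3 sub r1 <- r2,r5: IF@4 ID@5 stall=0 (-) EX@6 MEM@7 WB@8

Answer: 5 6 7 8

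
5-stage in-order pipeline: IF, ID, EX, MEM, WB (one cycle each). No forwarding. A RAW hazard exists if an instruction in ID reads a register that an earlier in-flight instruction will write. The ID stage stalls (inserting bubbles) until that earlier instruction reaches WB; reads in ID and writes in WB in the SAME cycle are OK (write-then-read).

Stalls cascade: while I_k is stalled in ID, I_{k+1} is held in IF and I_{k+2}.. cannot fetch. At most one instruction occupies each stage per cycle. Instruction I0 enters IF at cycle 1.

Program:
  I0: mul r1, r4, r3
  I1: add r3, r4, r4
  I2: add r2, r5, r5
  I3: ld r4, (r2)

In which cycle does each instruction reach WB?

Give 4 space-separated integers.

Answer: 5 6 7 10

Derivation:
I0 mul r1 <- r4,r3: IF@1 ID@2 stall=0 (-) EX@3 MEM@4 WB@5
I1 add r3 <- r4,r4: IF@2 ID@3 stall=0 (-) EX@4 MEM@5 WB@6
I2 add r2 <- r5,r5: IF@3 ID@4 stall=0 (-) EX@5 MEM@6 WB@7
I3 ld r4 <- r2: IF@4 ID@5 stall=2 (RAW on I2.r2 (WB@7)) EX@8 MEM@9 WB@10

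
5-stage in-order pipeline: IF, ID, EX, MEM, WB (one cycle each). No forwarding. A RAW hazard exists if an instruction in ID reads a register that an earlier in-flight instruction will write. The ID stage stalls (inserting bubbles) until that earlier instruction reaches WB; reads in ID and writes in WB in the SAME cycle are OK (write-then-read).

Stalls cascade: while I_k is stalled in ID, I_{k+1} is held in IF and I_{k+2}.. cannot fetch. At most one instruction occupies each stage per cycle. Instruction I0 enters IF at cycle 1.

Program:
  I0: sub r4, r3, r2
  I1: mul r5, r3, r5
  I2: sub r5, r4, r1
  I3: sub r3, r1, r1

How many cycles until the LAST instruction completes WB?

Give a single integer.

I0 sub r4 <- r3,r2: IF@1 ID@2 stall=0 (-) EX@3 MEM@4 WB@5
I1 mul r5 <- r3,r5: IF@2 ID@3 stall=0 (-) EX@4 MEM@5 WB@6
I2 sub r5 <- r4,r1: IF@3 ID@4 stall=1 (RAW on I0.r4 (WB@5)) EX@6 MEM@7 WB@8
I3 sub r3 <- r1,r1: IF@4 ID@6 stall=0 (-) EX@7 MEM@8 WB@9

Answer: 9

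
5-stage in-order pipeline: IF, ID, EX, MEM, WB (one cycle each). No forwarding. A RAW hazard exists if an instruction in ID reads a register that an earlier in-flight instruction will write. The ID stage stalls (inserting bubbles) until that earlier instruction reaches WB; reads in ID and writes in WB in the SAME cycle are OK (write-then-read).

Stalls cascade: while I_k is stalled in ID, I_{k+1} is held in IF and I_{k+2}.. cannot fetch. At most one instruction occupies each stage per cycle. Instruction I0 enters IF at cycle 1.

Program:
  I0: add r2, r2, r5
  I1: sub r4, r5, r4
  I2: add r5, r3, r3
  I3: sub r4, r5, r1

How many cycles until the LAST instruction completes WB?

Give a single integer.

Answer: 10

Derivation:
I0 add r2 <- r2,r5: IF@1 ID@2 stall=0 (-) EX@3 MEM@4 WB@5
I1 sub r4 <- r5,r4: IF@2 ID@3 stall=0 (-) EX@4 MEM@5 WB@6
I2 add r5 <- r3,r3: IF@3 ID@4 stall=0 (-) EX@5 MEM@6 WB@7
I3 sub r4 <- r5,r1: IF@4 ID@5 stall=2 (RAW on I2.r5 (WB@7)) EX@8 MEM@9 WB@10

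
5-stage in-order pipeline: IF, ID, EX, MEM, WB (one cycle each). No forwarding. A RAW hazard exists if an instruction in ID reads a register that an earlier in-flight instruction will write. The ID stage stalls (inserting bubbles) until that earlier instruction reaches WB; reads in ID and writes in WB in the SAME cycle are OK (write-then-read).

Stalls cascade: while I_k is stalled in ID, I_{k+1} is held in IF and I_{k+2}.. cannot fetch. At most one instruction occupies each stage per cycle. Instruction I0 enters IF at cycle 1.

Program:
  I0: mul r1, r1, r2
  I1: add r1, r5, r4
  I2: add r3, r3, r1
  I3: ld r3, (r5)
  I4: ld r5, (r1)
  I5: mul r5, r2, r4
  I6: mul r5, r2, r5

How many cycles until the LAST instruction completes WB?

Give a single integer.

Answer: 15

Derivation:
I0 mul r1 <- r1,r2: IF@1 ID@2 stall=0 (-) EX@3 MEM@4 WB@5
I1 add r1 <- r5,r4: IF@2 ID@3 stall=0 (-) EX@4 MEM@5 WB@6
I2 add r3 <- r3,r1: IF@3 ID@4 stall=2 (RAW on I1.r1 (WB@6)) EX@7 MEM@8 WB@9
I3 ld r3 <- r5: IF@4 ID@7 stall=0 (-) EX@8 MEM@9 WB@10
I4 ld r5 <- r1: IF@7 ID@8 stall=0 (-) EX@9 MEM@10 WB@11
I5 mul r5 <- r2,r4: IF@8 ID@9 stall=0 (-) EX@10 MEM@11 WB@12
I6 mul r5 <- r2,r5: IF@9 ID@10 stall=2 (RAW on I5.r5 (WB@12)) EX@13 MEM@14 WB@15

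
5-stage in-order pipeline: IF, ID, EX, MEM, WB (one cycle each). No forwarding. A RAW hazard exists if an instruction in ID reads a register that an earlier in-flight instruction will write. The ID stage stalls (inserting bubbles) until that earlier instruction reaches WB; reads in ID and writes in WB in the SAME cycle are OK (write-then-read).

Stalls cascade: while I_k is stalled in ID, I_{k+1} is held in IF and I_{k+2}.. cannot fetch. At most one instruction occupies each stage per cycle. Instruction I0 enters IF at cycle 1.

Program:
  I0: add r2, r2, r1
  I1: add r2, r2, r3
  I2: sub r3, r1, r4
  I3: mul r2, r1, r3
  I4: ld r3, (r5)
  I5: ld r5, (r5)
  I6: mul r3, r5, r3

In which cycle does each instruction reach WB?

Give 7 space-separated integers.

Answer: 5 8 9 12 13 14 17

Derivation:
I0 add r2 <- r2,r1: IF@1 ID@2 stall=0 (-) EX@3 MEM@4 WB@5
I1 add r2 <- r2,r3: IF@2 ID@3 stall=2 (RAW on I0.r2 (WB@5)) EX@6 MEM@7 WB@8
I2 sub r3 <- r1,r4: IF@3 ID@6 stall=0 (-) EX@7 MEM@8 WB@9
I3 mul r2 <- r1,r3: IF@6 ID@7 stall=2 (RAW on I2.r3 (WB@9)) EX@10 MEM@11 WB@12
I4 ld r3 <- r5: IF@7 ID@10 stall=0 (-) EX@11 MEM@12 WB@13
I5 ld r5 <- r5: IF@10 ID@11 stall=0 (-) EX@12 MEM@13 WB@14
I6 mul r3 <- r5,r3: IF@11 ID@12 stall=2 (RAW on I5.r5 (WB@14)) EX@15 MEM@16 WB@17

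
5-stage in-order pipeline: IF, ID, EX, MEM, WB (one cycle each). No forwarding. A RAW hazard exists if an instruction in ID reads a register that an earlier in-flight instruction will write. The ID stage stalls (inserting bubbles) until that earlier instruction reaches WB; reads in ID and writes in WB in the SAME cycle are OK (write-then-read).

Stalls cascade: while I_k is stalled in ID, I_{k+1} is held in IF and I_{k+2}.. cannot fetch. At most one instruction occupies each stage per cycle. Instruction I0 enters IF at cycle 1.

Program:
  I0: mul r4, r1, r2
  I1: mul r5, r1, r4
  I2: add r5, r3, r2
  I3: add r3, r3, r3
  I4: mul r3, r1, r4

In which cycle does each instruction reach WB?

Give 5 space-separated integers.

Answer: 5 8 9 10 11

Derivation:
I0 mul r4 <- r1,r2: IF@1 ID@2 stall=0 (-) EX@3 MEM@4 WB@5
I1 mul r5 <- r1,r4: IF@2 ID@3 stall=2 (RAW on I0.r4 (WB@5)) EX@6 MEM@7 WB@8
I2 add r5 <- r3,r2: IF@3 ID@6 stall=0 (-) EX@7 MEM@8 WB@9
I3 add r3 <- r3,r3: IF@6 ID@7 stall=0 (-) EX@8 MEM@9 WB@10
I4 mul r3 <- r1,r4: IF@7 ID@8 stall=0 (-) EX@9 MEM@10 WB@11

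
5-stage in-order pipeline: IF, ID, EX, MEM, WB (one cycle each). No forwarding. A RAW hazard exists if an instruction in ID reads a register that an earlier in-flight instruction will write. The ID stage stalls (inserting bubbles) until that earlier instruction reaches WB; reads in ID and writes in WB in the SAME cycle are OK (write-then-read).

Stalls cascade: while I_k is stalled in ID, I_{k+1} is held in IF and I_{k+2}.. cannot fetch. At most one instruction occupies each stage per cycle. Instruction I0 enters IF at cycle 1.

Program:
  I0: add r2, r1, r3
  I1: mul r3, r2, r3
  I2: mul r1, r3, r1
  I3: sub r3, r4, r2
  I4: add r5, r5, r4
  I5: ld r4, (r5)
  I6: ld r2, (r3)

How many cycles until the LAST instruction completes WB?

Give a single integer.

I0 add r2 <- r1,r3: IF@1 ID@2 stall=0 (-) EX@3 MEM@4 WB@5
I1 mul r3 <- r2,r3: IF@2 ID@3 stall=2 (RAW on I0.r2 (WB@5)) EX@6 MEM@7 WB@8
I2 mul r1 <- r3,r1: IF@3 ID@6 stall=2 (RAW on I1.r3 (WB@8)) EX@9 MEM@10 WB@11
I3 sub r3 <- r4,r2: IF@6 ID@9 stall=0 (-) EX@10 MEM@11 WB@12
I4 add r5 <- r5,r4: IF@9 ID@10 stall=0 (-) EX@11 MEM@12 WB@13
I5 ld r4 <- r5: IF@10 ID@11 stall=2 (RAW on I4.r5 (WB@13)) EX@14 MEM@15 WB@16
I6 ld r2 <- r3: IF@11 ID@14 stall=0 (-) EX@15 MEM@16 WB@17

Answer: 17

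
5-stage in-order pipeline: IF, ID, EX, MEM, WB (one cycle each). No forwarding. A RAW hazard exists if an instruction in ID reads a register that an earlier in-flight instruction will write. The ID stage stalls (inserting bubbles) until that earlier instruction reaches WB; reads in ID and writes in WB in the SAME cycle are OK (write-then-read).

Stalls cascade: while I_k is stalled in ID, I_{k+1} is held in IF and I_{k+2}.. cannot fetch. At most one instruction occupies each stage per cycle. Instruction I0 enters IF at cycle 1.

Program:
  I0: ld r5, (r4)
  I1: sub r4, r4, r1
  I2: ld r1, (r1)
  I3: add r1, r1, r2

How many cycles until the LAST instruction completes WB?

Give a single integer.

Answer: 10

Derivation:
I0 ld r5 <- r4: IF@1 ID@2 stall=0 (-) EX@3 MEM@4 WB@5
I1 sub r4 <- r4,r1: IF@2 ID@3 stall=0 (-) EX@4 MEM@5 WB@6
I2 ld r1 <- r1: IF@3 ID@4 stall=0 (-) EX@5 MEM@6 WB@7
I3 add r1 <- r1,r2: IF@4 ID@5 stall=2 (RAW on I2.r1 (WB@7)) EX@8 MEM@9 WB@10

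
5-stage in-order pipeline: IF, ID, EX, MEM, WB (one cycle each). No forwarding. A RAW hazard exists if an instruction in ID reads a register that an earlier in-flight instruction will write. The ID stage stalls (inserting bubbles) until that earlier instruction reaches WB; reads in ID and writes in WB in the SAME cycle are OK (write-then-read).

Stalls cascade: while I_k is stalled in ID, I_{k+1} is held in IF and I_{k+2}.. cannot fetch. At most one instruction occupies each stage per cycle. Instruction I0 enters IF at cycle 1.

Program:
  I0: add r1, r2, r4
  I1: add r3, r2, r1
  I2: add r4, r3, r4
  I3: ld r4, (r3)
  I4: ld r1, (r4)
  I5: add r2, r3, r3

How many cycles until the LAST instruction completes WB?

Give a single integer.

Answer: 16

Derivation:
I0 add r1 <- r2,r4: IF@1 ID@2 stall=0 (-) EX@3 MEM@4 WB@5
I1 add r3 <- r2,r1: IF@2 ID@3 stall=2 (RAW on I0.r1 (WB@5)) EX@6 MEM@7 WB@8
I2 add r4 <- r3,r4: IF@3 ID@6 stall=2 (RAW on I1.r3 (WB@8)) EX@9 MEM@10 WB@11
I3 ld r4 <- r3: IF@6 ID@9 stall=0 (-) EX@10 MEM@11 WB@12
I4 ld r1 <- r4: IF@9 ID@10 stall=2 (RAW on I3.r4 (WB@12)) EX@13 MEM@14 WB@15
I5 add r2 <- r3,r3: IF@10 ID@13 stall=0 (-) EX@14 MEM@15 WB@16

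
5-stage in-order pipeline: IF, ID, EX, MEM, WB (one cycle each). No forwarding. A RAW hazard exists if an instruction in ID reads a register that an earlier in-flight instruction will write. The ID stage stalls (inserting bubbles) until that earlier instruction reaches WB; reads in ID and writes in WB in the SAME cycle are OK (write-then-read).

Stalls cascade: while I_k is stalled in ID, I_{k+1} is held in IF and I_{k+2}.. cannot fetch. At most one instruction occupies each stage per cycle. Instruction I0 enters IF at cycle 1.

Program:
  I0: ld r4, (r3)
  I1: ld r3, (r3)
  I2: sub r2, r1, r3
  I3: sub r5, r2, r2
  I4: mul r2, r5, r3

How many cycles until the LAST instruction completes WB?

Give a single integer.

I0 ld r4 <- r3: IF@1 ID@2 stall=0 (-) EX@3 MEM@4 WB@5
I1 ld r3 <- r3: IF@2 ID@3 stall=0 (-) EX@4 MEM@5 WB@6
I2 sub r2 <- r1,r3: IF@3 ID@4 stall=2 (RAW on I1.r3 (WB@6)) EX@7 MEM@8 WB@9
I3 sub r5 <- r2,r2: IF@4 ID@7 stall=2 (RAW on I2.r2 (WB@9)) EX@10 MEM@11 WB@12
I4 mul r2 <- r5,r3: IF@7 ID@10 stall=2 (RAW on I3.r5 (WB@12)) EX@13 MEM@14 WB@15

Answer: 15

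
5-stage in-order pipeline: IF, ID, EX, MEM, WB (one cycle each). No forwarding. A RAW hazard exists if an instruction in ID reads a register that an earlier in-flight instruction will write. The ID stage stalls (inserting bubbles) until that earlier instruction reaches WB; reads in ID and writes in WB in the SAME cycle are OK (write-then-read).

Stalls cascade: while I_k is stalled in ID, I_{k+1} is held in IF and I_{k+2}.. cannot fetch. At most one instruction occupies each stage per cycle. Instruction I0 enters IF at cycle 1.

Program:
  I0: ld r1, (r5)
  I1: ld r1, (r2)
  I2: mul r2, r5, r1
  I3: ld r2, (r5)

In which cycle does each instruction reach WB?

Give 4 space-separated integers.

Answer: 5 6 9 10

Derivation:
I0 ld r1 <- r5: IF@1 ID@2 stall=0 (-) EX@3 MEM@4 WB@5
I1 ld r1 <- r2: IF@2 ID@3 stall=0 (-) EX@4 MEM@5 WB@6
I2 mul r2 <- r5,r1: IF@3 ID@4 stall=2 (RAW on I1.r1 (WB@6)) EX@7 MEM@8 WB@9
I3 ld r2 <- r5: IF@4 ID@7 stall=0 (-) EX@8 MEM@9 WB@10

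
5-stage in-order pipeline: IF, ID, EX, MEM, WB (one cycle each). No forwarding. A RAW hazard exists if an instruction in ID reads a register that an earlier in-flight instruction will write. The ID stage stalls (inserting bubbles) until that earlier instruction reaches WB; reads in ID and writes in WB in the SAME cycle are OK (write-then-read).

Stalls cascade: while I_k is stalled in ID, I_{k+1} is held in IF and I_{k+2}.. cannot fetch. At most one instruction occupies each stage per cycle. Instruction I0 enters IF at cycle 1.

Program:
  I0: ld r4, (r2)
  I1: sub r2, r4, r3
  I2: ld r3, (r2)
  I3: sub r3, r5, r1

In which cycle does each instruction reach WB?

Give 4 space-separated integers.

I0 ld r4 <- r2: IF@1 ID@2 stall=0 (-) EX@3 MEM@4 WB@5
I1 sub r2 <- r4,r3: IF@2 ID@3 stall=2 (RAW on I0.r4 (WB@5)) EX@6 MEM@7 WB@8
I2 ld r3 <- r2: IF@3 ID@6 stall=2 (RAW on I1.r2 (WB@8)) EX@9 MEM@10 WB@11
I3 sub r3 <- r5,r1: IF@6 ID@9 stall=0 (-) EX@10 MEM@11 WB@12

Answer: 5 8 11 12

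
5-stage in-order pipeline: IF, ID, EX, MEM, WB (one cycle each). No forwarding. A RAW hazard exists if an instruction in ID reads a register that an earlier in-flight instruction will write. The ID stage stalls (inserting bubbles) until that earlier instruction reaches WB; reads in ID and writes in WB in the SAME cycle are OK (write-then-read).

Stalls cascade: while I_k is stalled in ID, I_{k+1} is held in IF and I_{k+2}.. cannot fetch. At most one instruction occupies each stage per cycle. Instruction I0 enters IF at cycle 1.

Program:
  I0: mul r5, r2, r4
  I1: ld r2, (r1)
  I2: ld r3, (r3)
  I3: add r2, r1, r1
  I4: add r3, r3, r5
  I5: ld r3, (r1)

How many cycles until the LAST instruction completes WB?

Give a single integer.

Answer: 11

Derivation:
I0 mul r5 <- r2,r4: IF@1 ID@2 stall=0 (-) EX@3 MEM@4 WB@5
I1 ld r2 <- r1: IF@2 ID@3 stall=0 (-) EX@4 MEM@5 WB@6
I2 ld r3 <- r3: IF@3 ID@4 stall=0 (-) EX@5 MEM@6 WB@7
I3 add r2 <- r1,r1: IF@4 ID@5 stall=0 (-) EX@6 MEM@7 WB@8
I4 add r3 <- r3,r5: IF@5 ID@6 stall=1 (RAW on I2.r3 (WB@7)) EX@8 MEM@9 WB@10
I5 ld r3 <- r1: IF@6 ID@8 stall=0 (-) EX@9 MEM@10 WB@11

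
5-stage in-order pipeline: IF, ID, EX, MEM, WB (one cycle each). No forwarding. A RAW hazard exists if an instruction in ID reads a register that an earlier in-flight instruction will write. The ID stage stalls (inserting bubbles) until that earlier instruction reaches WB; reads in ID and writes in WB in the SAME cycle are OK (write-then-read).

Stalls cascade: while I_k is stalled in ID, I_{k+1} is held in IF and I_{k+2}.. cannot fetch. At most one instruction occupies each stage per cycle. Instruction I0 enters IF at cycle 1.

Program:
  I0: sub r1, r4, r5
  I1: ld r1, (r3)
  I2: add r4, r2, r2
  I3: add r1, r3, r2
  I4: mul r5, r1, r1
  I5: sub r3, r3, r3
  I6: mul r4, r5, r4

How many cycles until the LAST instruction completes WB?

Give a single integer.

I0 sub r1 <- r4,r5: IF@1 ID@2 stall=0 (-) EX@3 MEM@4 WB@5
I1 ld r1 <- r3: IF@2 ID@3 stall=0 (-) EX@4 MEM@5 WB@6
I2 add r4 <- r2,r2: IF@3 ID@4 stall=0 (-) EX@5 MEM@6 WB@7
I3 add r1 <- r3,r2: IF@4 ID@5 stall=0 (-) EX@6 MEM@7 WB@8
I4 mul r5 <- r1,r1: IF@5 ID@6 stall=2 (RAW on I3.r1 (WB@8)) EX@9 MEM@10 WB@11
I5 sub r3 <- r3,r3: IF@6 ID@9 stall=0 (-) EX@10 MEM@11 WB@12
I6 mul r4 <- r5,r4: IF@9 ID@10 stall=1 (RAW on I4.r5 (WB@11)) EX@12 MEM@13 WB@14

Answer: 14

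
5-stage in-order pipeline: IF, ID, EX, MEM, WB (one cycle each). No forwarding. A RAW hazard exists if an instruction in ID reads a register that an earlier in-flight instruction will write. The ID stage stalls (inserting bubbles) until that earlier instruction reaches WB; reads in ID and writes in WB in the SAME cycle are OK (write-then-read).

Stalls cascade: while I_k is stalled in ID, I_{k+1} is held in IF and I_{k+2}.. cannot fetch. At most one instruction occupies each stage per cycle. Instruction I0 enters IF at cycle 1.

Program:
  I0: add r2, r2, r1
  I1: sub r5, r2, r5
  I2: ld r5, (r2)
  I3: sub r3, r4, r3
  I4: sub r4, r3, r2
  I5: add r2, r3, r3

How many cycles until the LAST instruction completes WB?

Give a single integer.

I0 add r2 <- r2,r1: IF@1 ID@2 stall=0 (-) EX@3 MEM@4 WB@5
I1 sub r5 <- r2,r5: IF@2 ID@3 stall=2 (RAW on I0.r2 (WB@5)) EX@6 MEM@7 WB@8
I2 ld r5 <- r2: IF@3 ID@6 stall=0 (-) EX@7 MEM@8 WB@9
I3 sub r3 <- r4,r3: IF@6 ID@7 stall=0 (-) EX@8 MEM@9 WB@10
I4 sub r4 <- r3,r2: IF@7 ID@8 stall=2 (RAW on I3.r3 (WB@10)) EX@11 MEM@12 WB@13
I5 add r2 <- r3,r3: IF@8 ID@11 stall=0 (-) EX@12 MEM@13 WB@14

Answer: 14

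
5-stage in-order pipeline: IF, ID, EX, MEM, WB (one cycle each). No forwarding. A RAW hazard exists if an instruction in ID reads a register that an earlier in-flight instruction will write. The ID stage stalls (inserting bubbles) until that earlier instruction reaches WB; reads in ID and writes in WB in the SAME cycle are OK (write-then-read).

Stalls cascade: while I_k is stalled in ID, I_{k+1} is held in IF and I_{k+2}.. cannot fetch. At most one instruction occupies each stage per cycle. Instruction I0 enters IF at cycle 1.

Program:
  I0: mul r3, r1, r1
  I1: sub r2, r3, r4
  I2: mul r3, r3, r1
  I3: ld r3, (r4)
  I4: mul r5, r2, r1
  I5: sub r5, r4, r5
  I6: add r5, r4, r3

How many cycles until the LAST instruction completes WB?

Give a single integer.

Answer: 15

Derivation:
I0 mul r3 <- r1,r1: IF@1 ID@2 stall=0 (-) EX@3 MEM@4 WB@5
I1 sub r2 <- r3,r4: IF@2 ID@3 stall=2 (RAW on I0.r3 (WB@5)) EX@6 MEM@7 WB@8
I2 mul r3 <- r3,r1: IF@3 ID@6 stall=0 (-) EX@7 MEM@8 WB@9
I3 ld r3 <- r4: IF@6 ID@7 stall=0 (-) EX@8 MEM@9 WB@10
I4 mul r5 <- r2,r1: IF@7 ID@8 stall=0 (-) EX@9 MEM@10 WB@11
I5 sub r5 <- r4,r5: IF@8 ID@9 stall=2 (RAW on I4.r5 (WB@11)) EX@12 MEM@13 WB@14
I6 add r5 <- r4,r3: IF@9 ID@12 stall=0 (-) EX@13 MEM@14 WB@15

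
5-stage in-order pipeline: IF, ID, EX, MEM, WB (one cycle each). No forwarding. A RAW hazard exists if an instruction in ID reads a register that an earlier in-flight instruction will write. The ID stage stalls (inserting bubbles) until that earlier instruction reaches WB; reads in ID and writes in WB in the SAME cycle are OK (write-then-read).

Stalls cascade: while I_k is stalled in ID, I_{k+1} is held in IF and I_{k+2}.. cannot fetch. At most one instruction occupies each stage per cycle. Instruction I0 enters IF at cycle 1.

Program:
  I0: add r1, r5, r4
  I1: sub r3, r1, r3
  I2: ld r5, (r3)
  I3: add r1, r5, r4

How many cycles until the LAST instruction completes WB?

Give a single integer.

Answer: 14

Derivation:
I0 add r1 <- r5,r4: IF@1 ID@2 stall=0 (-) EX@3 MEM@4 WB@5
I1 sub r3 <- r1,r3: IF@2 ID@3 stall=2 (RAW on I0.r1 (WB@5)) EX@6 MEM@7 WB@8
I2 ld r5 <- r3: IF@3 ID@6 stall=2 (RAW on I1.r3 (WB@8)) EX@9 MEM@10 WB@11
I3 add r1 <- r5,r4: IF@6 ID@9 stall=2 (RAW on I2.r5 (WB@11)) EX@12 MEM@13 WB@14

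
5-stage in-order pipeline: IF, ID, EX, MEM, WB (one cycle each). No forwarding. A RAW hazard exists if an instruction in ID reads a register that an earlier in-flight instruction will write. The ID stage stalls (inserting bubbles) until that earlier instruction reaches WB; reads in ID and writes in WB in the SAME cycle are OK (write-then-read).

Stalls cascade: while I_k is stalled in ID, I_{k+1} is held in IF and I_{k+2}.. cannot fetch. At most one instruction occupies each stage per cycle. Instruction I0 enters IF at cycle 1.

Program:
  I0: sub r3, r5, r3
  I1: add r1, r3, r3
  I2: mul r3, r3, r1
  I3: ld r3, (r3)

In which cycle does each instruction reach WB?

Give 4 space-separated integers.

I0 sub r3 <- r5,r3: IF@1 ID@2 stall=0 (-) EX@3 MEM@4 WB@5
I1 add r1 <- r3,r3: IF@2 ID@3 stall=2 (RAW on I0.r3 (WB@5)) EX@6 MEM@7 WB@8
I2 mul r3 <- r3,r1: IF@3 ID@6 stall=2 (RAW on I1.r1 (WB@8)) EX@9 MEM@10 WB@11
I3 ld r3 <- r3: IF@6 ID@9 stall=2 (RAW on I2.r3 (WB@11)) EX@12 MEM@13 WB@14

Answer: 5 8 11 14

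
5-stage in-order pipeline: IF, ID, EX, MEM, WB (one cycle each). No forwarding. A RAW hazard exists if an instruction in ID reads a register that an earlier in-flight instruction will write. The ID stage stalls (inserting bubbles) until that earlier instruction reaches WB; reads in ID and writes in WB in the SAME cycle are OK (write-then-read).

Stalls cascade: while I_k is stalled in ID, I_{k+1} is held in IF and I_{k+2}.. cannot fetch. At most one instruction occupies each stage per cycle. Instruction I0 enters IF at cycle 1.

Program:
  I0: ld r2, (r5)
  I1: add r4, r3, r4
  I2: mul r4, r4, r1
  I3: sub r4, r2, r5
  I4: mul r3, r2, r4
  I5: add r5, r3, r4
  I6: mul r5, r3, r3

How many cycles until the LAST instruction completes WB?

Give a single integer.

Answer: 17

Derivation:
I0 ld r2 <- r5: IF@1 ID@2 stall=0 (-) EX@3 MEM@4 WB@5
I1 add r4 <- r3,r4: IF@2 ID@3 stall=0 (-) EX@4 MEM@5 WB@6
I2 mul r4 <- r4,r1: IF@3 ID@4 stall=2 (RAW on I1.r4 (WB@6)) EX@7 MEM@8 WB@9
I3 sub r4 <- r2,r5: IF@4 ID@7 stall=0 (-) EX@8 MEM@9 WB@10
I4 mul r3 <- r2,r4: IF@7 ID@8 stall=2 (RAW on I3.r4 (WB@10)) EX@11 MEM@12 WB@13
I5 add r5 <- r3,r4: IF@8 ID@11 stall=2 (RAW on I4.r3 (WB@13)) EX@14 MEM@15 WB@16
I6 mul r5 <- r3,r3: IF@11 ID@14 stall=0 (-) EX@15 MEM@16 WB@17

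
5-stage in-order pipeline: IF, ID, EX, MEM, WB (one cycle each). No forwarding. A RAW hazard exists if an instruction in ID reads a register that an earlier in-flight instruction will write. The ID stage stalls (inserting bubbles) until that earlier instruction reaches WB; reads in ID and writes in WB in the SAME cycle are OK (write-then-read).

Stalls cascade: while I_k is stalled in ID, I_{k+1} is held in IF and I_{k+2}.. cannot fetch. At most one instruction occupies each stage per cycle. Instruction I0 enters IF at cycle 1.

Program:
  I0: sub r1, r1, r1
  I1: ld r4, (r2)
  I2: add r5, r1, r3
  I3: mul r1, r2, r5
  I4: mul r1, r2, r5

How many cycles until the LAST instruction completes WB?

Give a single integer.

I0 sub r1 <- r1,r1: IF@1 ID@2 stall=0 (-) EX@3 MEM@4 WB@5
I1 ld r4 <- r2: IF@2 ID@3 stall=0 (-) EX@4 MEM@5 WB@6
I2 add r5 <- r1,r3: IF@3 ID@4 stall=1 (RAW on I0.r1 (WB@5)) EX@6 MEM@7 WB@8
I3 mul r1 <- r2,r5: IF@4 ID@6 stall=2 (RAW on I2.r5 (WB@8)) EX@9 MEM@10 WB@11
I4 mul r1 <- r2,r5: IF@6 ID@9 stall=0 (-) EX@10 MEM@11 WB@12

Answer: 12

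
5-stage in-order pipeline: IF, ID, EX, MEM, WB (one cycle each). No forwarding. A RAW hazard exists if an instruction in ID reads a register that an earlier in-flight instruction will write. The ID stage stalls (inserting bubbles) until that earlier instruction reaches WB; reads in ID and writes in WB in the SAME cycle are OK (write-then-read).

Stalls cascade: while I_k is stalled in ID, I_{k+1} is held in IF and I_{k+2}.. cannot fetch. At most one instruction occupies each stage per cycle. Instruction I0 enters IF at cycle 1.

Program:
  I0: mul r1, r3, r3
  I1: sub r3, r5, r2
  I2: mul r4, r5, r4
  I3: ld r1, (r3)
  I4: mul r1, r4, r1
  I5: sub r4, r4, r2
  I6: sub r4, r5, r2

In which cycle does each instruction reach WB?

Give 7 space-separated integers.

Answer: 5 6 7 9 12 13 14

Derivation:
I0 mul r1 <- r3,r3: IF@1 ID@2 stall=0 (-) EX@3 MEM@4 WB@5
I1 sub r3 <- r5,r2: IF@2 ID@3 stall=0 (-) EX@4 MEM@5 WB@6
I2 mul r4 <- r5,r4: IF@3 ID@4 stall=0 (-) EX@5 MEM@6 WB@7
I3 ld r1 <- r3: IF@4 ID@5 stall=1 (RAW on I1.r3 (WB@6)) EX@7 MEM@8 WB@9
I4 mul r1 <- r4,r1: IF@5 ID@7 stall=2 (RAW on I3.r1 (WB@9)) EX@10 MEM@11 WB@12
I5 sub r4 <- r4,r2: IF@7 ID@10 stall=0 (-) EX@11 MEM@12 WB@13
I6 sub r4 <- r5,r2: IF@10 ID@11 stall=0 (-) EX@12 MEM@13 WB@14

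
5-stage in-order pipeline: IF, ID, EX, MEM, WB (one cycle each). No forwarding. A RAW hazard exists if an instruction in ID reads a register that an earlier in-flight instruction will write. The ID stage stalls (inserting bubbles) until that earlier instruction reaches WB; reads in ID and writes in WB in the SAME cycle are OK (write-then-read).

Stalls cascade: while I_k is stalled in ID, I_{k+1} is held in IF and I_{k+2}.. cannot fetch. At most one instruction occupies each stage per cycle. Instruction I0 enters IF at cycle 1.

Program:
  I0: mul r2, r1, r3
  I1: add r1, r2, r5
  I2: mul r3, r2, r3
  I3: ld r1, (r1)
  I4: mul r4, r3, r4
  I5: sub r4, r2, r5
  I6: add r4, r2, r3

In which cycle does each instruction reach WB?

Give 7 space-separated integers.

Answer: 5 8 9 11 12 13 14

Derivation:
I0 mul r2 <- r1,r3: IF@1 ID@2 stall=0 (-) EX@3 MEM@4 WB@5
I1 add r1 <- r2,r5: IF@2 ID@3 stall=2 (RAW on I0.r2 (WB@5)) EX@6 MEM@7 WB@8
I2 mul r3 <- r2,r3: IF@3 ID@6 stall=0 (-) EX@7 MEM@8 WB@9
I3 ld r1 <- r1: IF@6 ID@7 stall=1 (RAW on I1.r1 (WB@8)) EX@9 MEM@10 WB@11
I4 mul r4 <- r3,r4: IF@7 ID@9 stall=0 (-) EX@10 MEM@11 WB@12
I5 sub r4 <- r2,r5: IF@9 ID@10 stall=0 (-) EX@11 MEM@12 WB@13
I6 add r4 <- r2,r3: IF@10 ID@11 stall=0 (-) EX@12 MEM@13 WB@14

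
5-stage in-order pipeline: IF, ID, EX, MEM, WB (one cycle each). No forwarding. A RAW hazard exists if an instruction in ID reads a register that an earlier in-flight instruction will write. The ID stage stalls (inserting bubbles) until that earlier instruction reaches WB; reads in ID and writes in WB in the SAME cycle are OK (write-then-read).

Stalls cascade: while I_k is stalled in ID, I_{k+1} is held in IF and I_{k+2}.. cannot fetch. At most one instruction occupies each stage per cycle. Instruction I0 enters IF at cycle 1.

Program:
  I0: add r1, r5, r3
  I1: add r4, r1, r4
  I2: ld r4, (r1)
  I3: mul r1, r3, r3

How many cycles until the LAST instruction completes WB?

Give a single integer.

Answer: 10

Derivation:
I0 add r1 <- r5,r3: IF@1 ID@2 stall=0 (-) EX@3 MEM@4 WB@5
I1 add r4 <- r1,r4: IF@2 ID@3 stall=2 (RAW on I0.r1 (WB@5)) EX@6 MEM@7 WB@8
I2 ld r4 <- r1: IF@3 ID@6 stall=0 (-) EX@7 MEM@8 WB@9
I3 mul r1 <- r3,r3: IF@6 ID@7 stall=0 (-) EX@8 MEM@9 WB@10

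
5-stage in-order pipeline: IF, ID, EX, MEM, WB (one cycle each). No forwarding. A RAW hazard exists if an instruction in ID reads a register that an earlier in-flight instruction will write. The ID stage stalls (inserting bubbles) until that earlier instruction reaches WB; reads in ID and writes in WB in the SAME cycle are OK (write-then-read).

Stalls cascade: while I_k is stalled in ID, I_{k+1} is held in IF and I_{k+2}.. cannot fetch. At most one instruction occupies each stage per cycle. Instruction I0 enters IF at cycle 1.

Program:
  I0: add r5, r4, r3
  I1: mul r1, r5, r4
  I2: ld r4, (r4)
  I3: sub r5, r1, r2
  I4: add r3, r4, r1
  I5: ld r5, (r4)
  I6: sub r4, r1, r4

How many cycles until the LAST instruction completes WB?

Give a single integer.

Answer: 14

Derivation:
I0 add r5 <- r4,r3: IF@1 ID@2 stall=0 (-) EX@3 MEM@4 WB@5
I1 mul r1 <- r5,r4: IF@2 ID@3 stall=2 (RAW on I0.r5 (WB@5)) EX@6 MEM@7 WB@8
I2 ld r4 <- r4: IF@3 ID@6 stall=0 (-) EX@7 MEM@8 WB@9
I3 sub r5 <- r1,r2: IF@6 ID@7 stall=1 (RAW on I1.r1 (WB@8)) EX@9 MEM@10 WB@11
I4 add r3 <- r4,r1: IF@7 ID@9 stall=0 (-) EX@10 MEM@11 WB@12
I5 ld r5 <- r4: IF@9 ID@10 stall=0 (-) EX@11 MEM@12 WB@13
I6 sub r4 <- r1,r4: IF@10 ID@11 stall=0 (-) EX@12 MEM@13 WB@14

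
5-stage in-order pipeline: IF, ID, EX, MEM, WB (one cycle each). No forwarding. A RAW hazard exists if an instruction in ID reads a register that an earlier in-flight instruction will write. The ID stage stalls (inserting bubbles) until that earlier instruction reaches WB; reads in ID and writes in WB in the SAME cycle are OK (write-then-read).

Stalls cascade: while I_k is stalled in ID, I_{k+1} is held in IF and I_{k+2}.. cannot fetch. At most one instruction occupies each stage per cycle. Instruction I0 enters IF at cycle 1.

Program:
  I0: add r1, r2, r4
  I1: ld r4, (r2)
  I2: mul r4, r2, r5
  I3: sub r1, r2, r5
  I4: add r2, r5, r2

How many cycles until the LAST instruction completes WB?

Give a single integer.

Answer: 9

Derivation:
I0 add r1 <- r2,r4: IF@1 ID@2 stall=0 (-) EX@3 MEM@4 WB@5
I1 ld r4 <- r2: IF@2 ID@3 stall=0 (-) EX@4 MEM@5 WB@6
I2 mul r4 <- r2,r5: IF@3 ID@4 stall=0 (-) EX@5 MEM@6 WB@7
I3 sub r1 <- r2,r5: IF@4 ID@5 stall=0 (-) EX@6 MEM@7 WB@8
I4 add r2 <- r5,r2: IF@5 ID@6 stall=0 (-) EX@7 MEM@8 WB@9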